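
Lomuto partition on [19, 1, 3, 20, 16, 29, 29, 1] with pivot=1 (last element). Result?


Elements <= 1 go left of pivot.
Result: [1, 1, 3, 20, 16, 29, 29, 19], pivot at index 1


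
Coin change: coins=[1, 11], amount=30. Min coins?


dp[0]=0; dp[i]=1+min(dp[i-c] for c in coins)
...dp[25]=5, dp[26]=6, dp[27]=7, dp[28]=8, dp[29]=9, dp[30]=10
Minimum coins for 30 = 10


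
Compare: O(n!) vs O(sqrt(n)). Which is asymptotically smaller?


sublinear grows slower than factorial
O(sqrt(n)) is asymptotically smaller; O(n!) grows faster


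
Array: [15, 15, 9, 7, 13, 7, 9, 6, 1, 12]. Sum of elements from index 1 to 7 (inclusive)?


Prefix sums: [0, 15, 30, 39, 46, 59, 66, 75, 81, 82, 94]
Sum[1..7] = prefix[8] - prefix[1] = 81 - 15 = 66


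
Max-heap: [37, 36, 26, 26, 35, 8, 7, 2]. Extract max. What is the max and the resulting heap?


Max = 37
Replace root with last, heapify down
Resulting heap: [36, 35, 26, 26, 2, 8, 7]


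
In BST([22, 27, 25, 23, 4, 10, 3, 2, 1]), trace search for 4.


BST root = 22
Search for 4: compare at each node
Path: [22, 4]


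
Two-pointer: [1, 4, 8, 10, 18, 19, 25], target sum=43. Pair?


Two pointers: lo=0, hi=6
Found pair: (18, 25) summing to 43


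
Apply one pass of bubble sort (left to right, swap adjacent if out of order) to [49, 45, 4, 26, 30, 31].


After one pass: [45, 4, 26, 30, 31, 49]


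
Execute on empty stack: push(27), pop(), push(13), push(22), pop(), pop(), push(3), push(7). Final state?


push(27) -> [27]
pop() returns 27 -> []
push(13) -> [13]
push(22) -> [13, 22]
pop() returns 22 -> [13]
pop() returns 13 -> []
push(3) -> [3]
push(7) -> [3, 7]
Final stack (bottom to top): [3, 7]


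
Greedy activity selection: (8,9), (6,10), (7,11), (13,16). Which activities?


Greedy: pick earliest-ending, then skip overlaps.
Selected (2 activities): [(8, 9), (13, 16)]


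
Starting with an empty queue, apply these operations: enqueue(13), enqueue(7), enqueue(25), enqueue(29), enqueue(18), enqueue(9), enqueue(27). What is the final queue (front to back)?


enqueue(13) -> [13]
enqueue(7) -> [13, 7]
enqueue(25) -> [13, 7, 25]
enqueue(29) -> [13, 7, 25, 29]
enqueue(18) -> [13, 7, 25, 29, 18]
enqueue(9) -> [13, 7, 25, 29, 18, 9]
enqueue(27) -> [13, 7, 25, 29, 18, 9, 27]
Final queue (front to back): [13, 7, 25, 29, 18, 9, 27]


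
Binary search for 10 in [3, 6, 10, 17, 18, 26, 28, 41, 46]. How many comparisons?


Search for 10:
[0,8] mid=4 arr[4]=18
[0,3] mid=1 arr[1]=6
[2,3] mid=2 arr[2]=10
Total: 3 comparisons


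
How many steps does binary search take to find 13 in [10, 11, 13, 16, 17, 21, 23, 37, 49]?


Search for 13:
[0,8] mid=4 arr[4]=17
[0,3] mid=1 arr[1]=11
[2,3] mid=2 arr[2]=13
Total: 3 comparisons


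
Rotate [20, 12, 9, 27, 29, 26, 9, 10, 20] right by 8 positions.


Right rotate by 8: [12, 9, 27, 29, 26, 9, 10, 20, 20]


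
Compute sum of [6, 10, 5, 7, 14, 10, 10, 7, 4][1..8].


Prefix sums: [0, 6, 16, 21, 28, 42, 52, 62, 69, 73]
Sum[1..8] = prefix[9] - prefix[1] = 73 - 6 = 67


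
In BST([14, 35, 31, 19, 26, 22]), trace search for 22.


BST root = 14
Search for 22: compare at each node
Path: [14, 35, 31, 19, 26, 22]


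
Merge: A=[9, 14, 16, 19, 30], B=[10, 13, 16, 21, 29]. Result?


Compare heads, take smaller each step.
Merged: [9, 10, 13, 14, 16, 16, 19, 21, 29, 30]


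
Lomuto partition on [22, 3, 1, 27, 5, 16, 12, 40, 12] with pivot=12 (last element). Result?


Elements <= 12 go left of pivot.
Result: [3, 1, 5, 12, 12, 16, 27, 40, 22], pivot at index 4


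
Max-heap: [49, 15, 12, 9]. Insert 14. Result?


Append 14: [49, 15, 12, 9, 14]
Bubble up: no swaps needed
Result: [49, 15, 12, 9, 14]


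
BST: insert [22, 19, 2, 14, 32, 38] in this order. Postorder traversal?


Root = 22; build tree by BST insertion.
Postorder traversal: [14, 2, 19, 38, 32, 22]


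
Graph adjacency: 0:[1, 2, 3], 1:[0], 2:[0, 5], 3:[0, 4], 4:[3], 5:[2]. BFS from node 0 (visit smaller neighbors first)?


BFS queue: start with [0]
Visit order: [0, 1, 2, 3, 5, 4]


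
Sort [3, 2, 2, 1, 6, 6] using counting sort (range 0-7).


Count array: [0, 1, 2, 1, 0, 0, 2, 0]
Reconstruct: [1, 2, 2, 3, 6, 6]


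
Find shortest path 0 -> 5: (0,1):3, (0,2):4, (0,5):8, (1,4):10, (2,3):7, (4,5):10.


Dijkstra from 0:
Distances: {0: 0, 1: 3, 2: 4, 3: 11, 4: 13, 5: 8}
Shortest distance to 5 = 8, path = [0, 5]


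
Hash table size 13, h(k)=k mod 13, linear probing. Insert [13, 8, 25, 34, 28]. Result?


Insertions: 13->slot 0; 8->slot 8; 25->slot 12; 34->slot 9; 28->slot 2
Table: [13, None, 28, None, None, None, None, None, 8, 34, None, None, 25]


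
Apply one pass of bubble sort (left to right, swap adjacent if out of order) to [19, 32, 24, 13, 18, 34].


After one pass: [19, 24, 13, 18, 32, 34]


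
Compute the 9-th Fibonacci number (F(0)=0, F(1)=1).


F(n)=F(n-1)+F(n-2)
...F(7)=13, F(8)=21, F(9)=34


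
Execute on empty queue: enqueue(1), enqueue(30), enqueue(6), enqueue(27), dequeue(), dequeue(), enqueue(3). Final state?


enqueue(1) -> [1]
enqueue(30) -> [1, 30]
enqueue(6) -> [1, 30, 6]
enqueue(27) -> [1, 30, 6, 27]
dequeue() returns 1 -> [30, 6, 27]
dequeue() returns 30 -> [6, 27]
enqueue(3) -> [6, 27, 3]
Final queue (front to back): [6, 27, 3]


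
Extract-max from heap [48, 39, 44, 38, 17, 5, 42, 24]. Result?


Max = 48
Replace root with last, heapify down
Resulting heap: [44, 39, 42, 38, 17, 5, 24]


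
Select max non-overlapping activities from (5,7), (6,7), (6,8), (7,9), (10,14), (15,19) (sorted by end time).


Greedy: pick earliest-ending, then skip overlaps.
Selected (4 activities): [(5, 7), (7, 9), (10, 14), (15, 19)]


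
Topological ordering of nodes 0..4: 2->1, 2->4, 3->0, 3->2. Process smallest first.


Kahn's algorithm, process smallest node first
Order: [3, 0, 2, 1, 4]


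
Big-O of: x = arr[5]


Analysis: constant-time operation, no loop
Complexity: O(1)


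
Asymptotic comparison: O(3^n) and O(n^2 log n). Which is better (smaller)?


n^2 log n grows slower than exponential (base 3)
O(n^2 log n) is asymptotically smaller; O(3^n) grows faster


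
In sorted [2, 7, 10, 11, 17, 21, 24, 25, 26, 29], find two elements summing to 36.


Two pointers: lo=0, hi=9
Found pair: (7, 29) summing to 36


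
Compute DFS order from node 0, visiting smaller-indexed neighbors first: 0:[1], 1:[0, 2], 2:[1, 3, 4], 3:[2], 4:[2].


DFS stack-based: start with [0]
Visit order: [0, 1, 2, 3, 4]


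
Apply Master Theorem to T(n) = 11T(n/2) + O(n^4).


a=11, b=2, c=4. log_2(11)=3.459 < c=4. Case 3: O(n^c) = O(n^4)
Complexity: O(n^4)


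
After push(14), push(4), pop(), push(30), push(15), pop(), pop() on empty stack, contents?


push(14) -> [14]
push(4) -> [14, 4]
pop() returns 4 -> [14]
push(30) -> [14, 30]
push(15) -> [14, 30, 15]
pop() returns 15 -> [14, 30]
pop() returns 30 -> [14]
Final stack (bottom to top): [14]


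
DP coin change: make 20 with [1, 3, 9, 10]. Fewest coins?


dp[0]=0; dp[i]=1+min(dp[i-c] for c in coins)
...dp[15]=3, dp[16]=3, dp[17]=4, dp[18]=2, dp[19]=2, dp[20]=2
Minimum coins for 20 = 2


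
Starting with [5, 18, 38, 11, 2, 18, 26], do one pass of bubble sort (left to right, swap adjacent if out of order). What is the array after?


After one pass: [5, 18, 11, 2, 18, 26, 38]


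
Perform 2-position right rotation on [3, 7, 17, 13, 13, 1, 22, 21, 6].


Right rotate by 2: [21, 6, 3, 7, 17, 13, 13, 1, 22]


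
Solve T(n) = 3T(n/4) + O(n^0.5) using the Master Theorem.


a=3, b=4, c=0.5. log_4(3)=0.792 > c=0.5. Case 1: O(n^log_b(a)) = O(n^0.792)
Complexity: O(n^0.792)


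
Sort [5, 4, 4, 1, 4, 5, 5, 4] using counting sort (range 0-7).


Count array: [0, 1, 0, 0, 4, 3, 0, 0]
Reconstruct: [1, 4, 4, 4, 4, 5, 5, 5]


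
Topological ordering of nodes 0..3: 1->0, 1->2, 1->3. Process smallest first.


Kahn's algorithm, process smallest node first
Order: [1, 0, 2, 3]


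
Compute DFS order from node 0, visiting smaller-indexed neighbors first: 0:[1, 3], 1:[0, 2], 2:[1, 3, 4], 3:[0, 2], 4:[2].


DFS stack-based: start with [0]
Visit order: [0, 1, 2, 3, 4]


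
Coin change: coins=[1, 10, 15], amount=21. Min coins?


dp[0]=0; dp[i]=1+min(dp[i-c] for c in coins)
...dp[16]=2, dp[17]=3, dp[18]=4, dp[19]=5, dp[20]=2, dp[21]=3
Minimum coins for 21 = 3


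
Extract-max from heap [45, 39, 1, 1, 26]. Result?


Max = 45
Replace root with last, heapify down
Resulting heap: [39, 26, 1, 1]


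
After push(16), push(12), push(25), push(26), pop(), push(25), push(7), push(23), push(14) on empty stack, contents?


push(16) -> [16]
push(12) -> [16, 12]
push(25) -> [16, 12, 25]
push(26) -> [16, 12, 25, 26]
pop() returns 26 -> [16, 12, 25]
push(25) -> [16, 12, 25, 25]
push(7) -> [16, 12, 25, 25, 7]
push(23) -> [16, 12, 25, 25, 7, 23]
push(14) -> [16, 12, 25, 25, 7, 23, 14]
Final stack (bottom to top): [16, 12, 25, 25, 7, 23, 14]


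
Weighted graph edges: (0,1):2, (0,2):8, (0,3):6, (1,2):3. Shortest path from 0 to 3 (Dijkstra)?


Dijkstra from 0:
Distances: {0: 0, 1: 2, 2: 5, 3: 6}
Shortest distance to 3 = 6, path = [0, 3]


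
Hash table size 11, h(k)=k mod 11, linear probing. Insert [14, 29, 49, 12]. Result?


Insertions: 14->slot 3; 29->slot 7; 49->slot 5; 12->slot 1
Table: [None, 12, None, 14, None, 49, None, 29, None, None, None]


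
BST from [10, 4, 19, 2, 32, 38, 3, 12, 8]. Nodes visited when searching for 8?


BST root = 10
Search for 8: compare at each node
Path: [10, 4, 8]


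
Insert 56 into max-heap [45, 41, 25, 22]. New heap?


Append 56: [45, 41, 25, 22, 56]
Bubble up: swap idx 4(56) with idx 1(41); swap idx 1(56) with idx 0(45)
Result: [56, 45, 25, 22, 41]


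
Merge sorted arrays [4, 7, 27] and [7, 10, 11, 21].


Compare heads, take smaller each step.
Merged: [4, 7, 7, 10, 11, 21, 27]


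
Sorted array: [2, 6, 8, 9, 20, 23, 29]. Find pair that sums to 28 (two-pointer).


Two pointers: lo=0, hi=6
Found pair: (8, 20) summing to 28


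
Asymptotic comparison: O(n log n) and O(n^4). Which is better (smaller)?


linearithmic grows slower than quartic
O(n log n) is asymptotically smaller; O(n^4) grows faster


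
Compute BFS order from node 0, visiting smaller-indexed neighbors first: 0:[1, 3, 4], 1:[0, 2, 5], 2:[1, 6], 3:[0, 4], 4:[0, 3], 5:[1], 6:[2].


BFS queue: start with [0]
Visit order: [0, 1, 3, 4, 2, 5, 6]


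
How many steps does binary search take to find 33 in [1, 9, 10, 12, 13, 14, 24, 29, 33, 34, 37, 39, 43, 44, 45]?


Search for 33:
[0,14] mid=7 arr[7]=29
[8,14] mid=11 arr[11]=39
[8,10] mid=9 arr[9]=34
[8,8] mid=8 arr[8]=33
Total: 4 comparisons


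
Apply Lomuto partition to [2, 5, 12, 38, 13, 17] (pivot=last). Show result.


Elements <= 17 go left of pivot.
Result: [2, 5, 12, 13, 17, 38], pivot at index 4


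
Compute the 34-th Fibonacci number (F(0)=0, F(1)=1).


F(n)=F(n-1)+F(n-2)
...F(32)=2178309, F(33)=3524578, F(34)=5702887


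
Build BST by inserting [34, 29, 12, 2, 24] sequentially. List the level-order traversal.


Root = 34; build tree by BST insertion.
Level-Order traversal: [34, 29, 12, 2, 24]


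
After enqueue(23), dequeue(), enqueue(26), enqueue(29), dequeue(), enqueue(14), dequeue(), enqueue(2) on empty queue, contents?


enqueue(23) -> [23]
dequeue() returns 23 -> []
enqueue(26) -> [26]
enqueue(29) -> [26, 29]
dequeue() returns 26 -> [29]
enqueue(14) -> [29, 14]
dequeue() returns 29 -> [14]
enqueue(2) -> [14, 2]
Final queue (front to back): [14, 2]


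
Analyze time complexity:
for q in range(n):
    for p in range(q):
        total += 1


Per nesting level: O(n) * O(n) [triangular over q] = O(n^2)
Complexity: O(n^2)


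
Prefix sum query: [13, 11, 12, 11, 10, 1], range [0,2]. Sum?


Prefix sums: [0, 13, 24, 36, 47, 57, 58]
Sum[0..2] = prefix[3] - prefix[0] = 36 - 0 = 36


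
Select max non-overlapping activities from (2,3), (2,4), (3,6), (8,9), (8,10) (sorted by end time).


Greedy: pick earliest-ending, then skip overlaps.
Selected (3 activities): [(2, 3), (3, 6), (8, 9)]


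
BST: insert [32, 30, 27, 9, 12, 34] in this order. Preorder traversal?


Root = 32; build tree by BST insertion.
Preorder traversal: [32, 30, 27, 9, 12, 34]


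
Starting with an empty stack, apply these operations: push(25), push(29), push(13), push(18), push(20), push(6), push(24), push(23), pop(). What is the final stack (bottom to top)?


push(25) -> [25]
push(29) -> [25, 29]
push(13) -> [25, 29, 13]
push(18) -> [25, 29, 13, 18]
push(20) -> [25, 29, 13, 18, 20]
push(6) -> [25, 29, 13, 18, 20, 6]
push(24) -> [25, 29, 13, 18, 20, 6, 24]
push(23) -> [25, 29, 13, 18, 20, 6, 24, 23]
pop() returns 23 -> [25, 29, 13, 18, 20, 6, 24]
Final stack (bottom to top): [25, 29, 13, 18, 20, 6, 24]


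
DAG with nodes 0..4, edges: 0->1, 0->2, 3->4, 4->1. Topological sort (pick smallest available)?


Kahn's algorithm, process smallest node first
Order: [0, 2, 3, 4, 1]


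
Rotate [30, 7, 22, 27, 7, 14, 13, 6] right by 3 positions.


Right rotate by 3: [14, 13, 6, 30, 7, 22, 27, 7]


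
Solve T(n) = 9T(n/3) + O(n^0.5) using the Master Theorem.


a=9, b=3, c=0.5. log_3(9)=2 > c=0.5. Case 1: O(n^log_b(a)) = O(n^2)
Complexity: O(n^2)


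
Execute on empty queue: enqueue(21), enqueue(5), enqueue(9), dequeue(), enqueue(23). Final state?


enqueue(21) -> [21]
enqueue(5) -> [21, 5]
enqueue(9) -> [21, 5, 9]
dequeue() returns 21 -> [5, 9]
enqueue(23) -> [5, 9, 23]
Final queue (front to back): [5, 9, 23]


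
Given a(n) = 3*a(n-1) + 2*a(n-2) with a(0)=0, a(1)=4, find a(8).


Build bottom-up:
...a(6)=1980, a(7)=7052, a(8)=3*7052+2*1980=25116


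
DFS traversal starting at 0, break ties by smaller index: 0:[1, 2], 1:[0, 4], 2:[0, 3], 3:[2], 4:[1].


DFS stack-based: start with [0]
Visit order: [0, 1, 4, 2, 3]


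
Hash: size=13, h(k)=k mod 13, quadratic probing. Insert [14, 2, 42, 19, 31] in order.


Insertions: 14->slot 1; 2->slot 2; 42->slot 3; 19->slot 6; 31->slot 5
Table: [None, 14, 2, 42, None, 31, 19, None, None, None, None, None, None]


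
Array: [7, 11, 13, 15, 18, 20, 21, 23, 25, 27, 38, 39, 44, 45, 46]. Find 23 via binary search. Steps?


Search for 23:
[0,14] mid=7 arr[7]=23
Total: 1 comparisons


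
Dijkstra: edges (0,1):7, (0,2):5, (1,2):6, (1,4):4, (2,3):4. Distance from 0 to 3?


Dijkstra from 0:
Distances: {0: 0, 1: 7, 2: 5, 3: 9, 4: 11}
Shortest distance to 3 = 9, path = [0, 2, 3]


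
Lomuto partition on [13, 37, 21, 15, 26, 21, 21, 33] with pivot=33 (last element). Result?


Elements <= 33 go left of pivot.
Result: [13, 21, 15, 26, 21, 21, 33, 37], pivot at index 6


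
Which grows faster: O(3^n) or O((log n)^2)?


polylogarithmic grows slower than exponential (base 3)
O((log n)^2) is asymptotically smaller; O(3^n) grows faster


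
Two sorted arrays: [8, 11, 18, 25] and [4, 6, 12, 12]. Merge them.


Compare heads, take smaller each step.
Merged: [4, 6, 8, 11, 12, 12, 18, 25]


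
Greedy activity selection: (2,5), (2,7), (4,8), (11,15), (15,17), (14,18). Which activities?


Greedy: pick earliest-ending, then skip overlaps.
Selected (3 activities): [(2, 5), (11, 15), (15, 17)]


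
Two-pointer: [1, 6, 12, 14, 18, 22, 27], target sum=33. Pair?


Two pointers: lo=0, hi=6
Found pair: (6, 27) summing to 33


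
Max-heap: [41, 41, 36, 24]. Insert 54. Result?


Append 54: [41, 41, 36, 24, 54]
Bubble up: swap idx 4(54) with idx 1(41); swap idx 1(54) with idx 0(41)
Result: [54, 41, 36, 24, 41]


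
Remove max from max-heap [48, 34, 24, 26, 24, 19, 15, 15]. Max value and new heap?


Max = 48
Replace root with last, heapify down
Resulting heap: [34, 26, 24, 15, 24, 19, 15]


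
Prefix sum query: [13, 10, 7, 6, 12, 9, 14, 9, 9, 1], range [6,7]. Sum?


Prefix sums: [0, 13, 23, 30, 36, 48, 57, 71, 80, 89, 90]
Sum[6..7] = prefix[8] - prefix[6] = 80 - 57 = 23


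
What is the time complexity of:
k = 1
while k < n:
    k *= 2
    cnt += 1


Per nesting level: O(log n) = O(log n)
Complexity: O(log n)


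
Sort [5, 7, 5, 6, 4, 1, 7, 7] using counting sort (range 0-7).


Count array: [0, 1, 0, 0, 1, 2, 1, 3]
Reconstruct: [1, 4, 5, 5, 6, 7, 7, 7]


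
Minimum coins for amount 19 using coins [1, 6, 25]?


dp[0]=0; dp[i]=1+min(dp[i-c] for c in coins)
...dp[14]=4, dp[15]=5, dp[16]=6, dp[17]=7, dp[18]=3, dp[19]=4
Minimum coins for 19 = 4


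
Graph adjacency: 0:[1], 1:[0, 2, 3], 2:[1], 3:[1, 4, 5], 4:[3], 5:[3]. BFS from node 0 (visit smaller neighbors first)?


BFS queue: start with [0]
Visit order: [0, 1, 2, 3, 4, 5]


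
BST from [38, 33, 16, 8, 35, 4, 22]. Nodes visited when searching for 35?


BST root = 38
Search for 35: compare at each node
Path: [38, 33, 35]


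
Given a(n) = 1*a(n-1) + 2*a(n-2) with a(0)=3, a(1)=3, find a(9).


Build bottom-up:
...a(7)=255, a(8)=513, a(9)=1*513+2*255=1023


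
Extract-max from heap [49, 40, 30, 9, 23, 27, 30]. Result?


Max = 49
Replace root with last, heapify down
Resulting heap: [40, 30, 30, 9, 23, 27]


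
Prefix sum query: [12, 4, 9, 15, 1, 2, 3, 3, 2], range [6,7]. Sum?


Prefix sums: [0, 12, 16, 25, 40, 41, 43, 46, 49, 51]
Sum[6..7] = prefix[8] - prefix[6] = 49 - 43 = 6


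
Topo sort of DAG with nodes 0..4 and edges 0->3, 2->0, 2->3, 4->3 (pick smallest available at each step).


Kahn's algorithm, process smallest node first
Order: [1, 2, 0, 4, 3]


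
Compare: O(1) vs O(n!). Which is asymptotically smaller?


constant grows slower than factorial
O(1) is asymptotically smaller; O(n!) grows faster


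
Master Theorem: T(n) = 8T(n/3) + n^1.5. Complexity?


a=8, b=3, c=1.5. log_3(8)=1.893 > c=1.5. Case 1: O(n^log_b(a)) = O(n^1.893)
Complexity: O(n^1.893)


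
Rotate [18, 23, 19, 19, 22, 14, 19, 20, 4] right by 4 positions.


Right rotate by 4: [14, 19, 20, 4, 18, 23, 19, 19, 22]


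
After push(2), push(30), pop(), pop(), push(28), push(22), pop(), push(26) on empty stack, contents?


push(2) -> [2]
push(30) -> [2, 30]
pop() returns 30 -> [2]
pop() returns 2 -> []
push(28) -> [28]
push(22) -> [28, 22]
pop() returns 22 -> [28]
push(26) -> [28, 26]
Final stack (bottom to top): [28, 26]


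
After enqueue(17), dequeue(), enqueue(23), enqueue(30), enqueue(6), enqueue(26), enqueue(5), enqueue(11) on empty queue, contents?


enqueue(17) -> [17]
dequeue() returns 17 -> []
enqueue(23) -> [23]
enqueue(30) -> [23, 30]
enqueue(6) -> [23, 30, 6]
enqueue(26) -> [23, 30, 6, 26]
enqueue(5) -> [23, 30, 6, 26, 5]
enqueue(11) -> [23, 30, 6, 26, 5, 11]
Final queue (front to back): [23, 30, 6, 26, 5, 11]


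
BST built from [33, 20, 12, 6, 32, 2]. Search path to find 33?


BST root = 33
Search for 33: compare at each node
Path: [33]


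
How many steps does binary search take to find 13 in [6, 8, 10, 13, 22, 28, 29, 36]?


Search for 13:
[0,7] mid=3 arr[3]=13
Total: 1 comparisons


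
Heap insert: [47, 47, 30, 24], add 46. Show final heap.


Append 46: [47, 47, 30, 24, 46]
Bubble up: no swaps needed
Result: [47, 47, 30, 24, 46]


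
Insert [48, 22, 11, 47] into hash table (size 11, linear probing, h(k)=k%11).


Insertions: 48->slot 4; 22->slot 0; 11->slot 1; 47->slot 3
Table: [22, 11, None, 47, 48, None, None, None, None, None, None]


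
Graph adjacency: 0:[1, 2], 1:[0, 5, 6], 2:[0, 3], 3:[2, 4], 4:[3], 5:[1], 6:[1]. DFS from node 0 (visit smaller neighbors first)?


DFS stack-based: start with [0]
Visit order: [0, 1, 5, 6, 2, 3, 4]


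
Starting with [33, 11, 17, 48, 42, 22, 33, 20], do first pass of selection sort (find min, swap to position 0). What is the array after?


After one pass: [11, 33, 17, 48, 42, 22, 33, 20]


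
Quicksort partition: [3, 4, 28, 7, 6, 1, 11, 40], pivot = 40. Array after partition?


Elements <= 40 go left of pivot.
Result: [3, 4, 28, 7, 6, 1, 11, 40], pivot at index 7


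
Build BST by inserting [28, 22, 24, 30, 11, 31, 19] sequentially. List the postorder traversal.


Root = 28; build tree by BST insertion.
Postorder traversal: [19, 11, 24, 22, 31, 30, 28]


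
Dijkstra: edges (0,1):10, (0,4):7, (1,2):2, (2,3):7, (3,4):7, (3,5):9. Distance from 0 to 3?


Dijkstra from 0:
Distances: {0: 0, 1: 10, 2: 12, 3: 14, 4: 7, 5: 23}
Shortest distance to 3 = 14, path = [0, 4, 3]


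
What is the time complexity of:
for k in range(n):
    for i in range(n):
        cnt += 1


Per nesting level: O(n) * O(n) = O(n^2)
Complexity: O(n^2)


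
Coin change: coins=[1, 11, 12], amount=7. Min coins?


dp[0]=0; dp[i]=1+min(dp[i-c] for c in coins)
...dp[2]=2, dp[3]=3, dp[4]=4, dp[5]=5, dp[6]=6, dp[7]=7
Minimum coins for 7 = 7


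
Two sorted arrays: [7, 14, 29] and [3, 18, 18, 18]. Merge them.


Compare heads, take smaller each step.
Merged: [3, 7, 14, 18, 18, 18, 29]


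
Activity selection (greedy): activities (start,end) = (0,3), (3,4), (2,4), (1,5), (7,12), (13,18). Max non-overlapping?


Greedy: pick earliest-ending, then skip overlaps.
Selected (4 activities): [(0, 3), (3, 4), (7, 12), (13, 18)]


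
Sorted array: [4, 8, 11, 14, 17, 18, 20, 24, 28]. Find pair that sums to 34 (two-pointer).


Two pointers: lo=0, hi=8
Found pair: (14, 20) summing to 34


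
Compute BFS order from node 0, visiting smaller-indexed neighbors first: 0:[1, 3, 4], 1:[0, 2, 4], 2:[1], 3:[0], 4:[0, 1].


BFS queue: start with [0]
Visit order: [0, 1, 3, 4, 2]


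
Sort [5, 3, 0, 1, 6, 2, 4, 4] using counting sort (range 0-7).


Count array: [1, 1, 1, 1, 2, 1, 1, 0]
Reconstruct: [0, 1, 2, 3, 4, 4, 5, 6]


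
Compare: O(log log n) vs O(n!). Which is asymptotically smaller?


double-logarithmic grows slower than factorial
O(log log n) is asymptotically smaller; O(n!) grows faster


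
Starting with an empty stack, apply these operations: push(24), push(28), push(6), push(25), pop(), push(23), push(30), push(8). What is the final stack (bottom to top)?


push(24) -> [24]
push(28) -> [24, 28]
push(6) -> [24, 28, 6]
push(25) -> [24, 28, 6, 25]
pop() returns 25 -> [24, 28, 6]
push(23) -> [24, 28, 6, 23]
push(30) -> [24, 28, 6, 23, 30]
push(8) -> [24, 28, 6, 23, 30, 8]
Final stack (bottom to top): [24, 28, 6, 23, 30, 8]


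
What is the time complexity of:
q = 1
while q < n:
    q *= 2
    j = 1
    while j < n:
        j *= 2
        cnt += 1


Per nesting level: O(log n) * O(log n) = O((log n)^2)
Complexity: O((log n)^2)


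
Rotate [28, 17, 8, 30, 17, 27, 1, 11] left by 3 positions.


Left rotate by 3: [30, 17, 27, 1, 11, 28, 17, 8]


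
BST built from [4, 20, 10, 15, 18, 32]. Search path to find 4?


BST root = 4
Search for 4: compare at each node
Path: [4]


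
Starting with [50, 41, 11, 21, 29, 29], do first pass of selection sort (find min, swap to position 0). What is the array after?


After one pass: [11, 41, 50, 21, 29, 29]


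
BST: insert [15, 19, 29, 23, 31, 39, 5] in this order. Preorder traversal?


Root = 15; build tree by BST insertion.
Preorder traversal: [15, 5, 19, 29, 23, 31, 39]


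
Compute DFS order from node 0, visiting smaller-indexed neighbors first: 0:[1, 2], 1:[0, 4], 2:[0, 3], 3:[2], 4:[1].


DFS stack-based: start with [0]
Visit order: [0, 1, 4, 2, 3]


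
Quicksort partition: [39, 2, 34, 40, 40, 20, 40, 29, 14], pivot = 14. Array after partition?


Elements <= 14 go left of pivot.
Result: [2, 14, 34, 40, 40, 20, 40, 29, 39], pivot at index 1


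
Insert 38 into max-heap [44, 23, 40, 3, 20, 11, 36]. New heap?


Append 38: [44, 23, 40, 3, 20, 11, 36, 38]
Bubble up: swap idx 7(38) with idx 3(3); swap idx 3(38) with idx 1(23)
Result: [44, 38, 40, 23, 20, 11, 36, 3]


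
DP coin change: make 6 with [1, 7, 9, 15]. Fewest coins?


dp[0]=0; dp[i]=1+min(dp[i-c] for c in coins)
...dp[1]=1, dp[2]=2, dp[3]=3, dp[4]=4, dp[5]=5, dp[6]=6
Minimum coins for 6 = 6


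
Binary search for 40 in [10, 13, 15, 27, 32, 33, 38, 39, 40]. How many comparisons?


Search for 40:
[0,8] mid=4 arr[4]=32
[5,8] mid=6 arr[6]=38
[7,8] mid=7 arr[7]=39
[8,8] mid=8 arr[8]=40
Total: 4 comparisons


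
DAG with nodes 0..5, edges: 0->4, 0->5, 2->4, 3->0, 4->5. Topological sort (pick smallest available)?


Kahn's algorithm, process smallest node first
Order: [1, 2, 3, 0, 4, 5]


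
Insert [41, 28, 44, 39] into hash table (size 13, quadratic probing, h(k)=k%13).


Insertions: 41->slot 2; 28->slot 3; 44->slot 5; 39->slot 0
Table: [39, None, 41, 28, None, 44, None, None, None, None, None, None, None]


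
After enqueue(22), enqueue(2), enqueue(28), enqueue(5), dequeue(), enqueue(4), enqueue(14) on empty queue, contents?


enqueue(22) -> [22]
enqueue(2) -> [22, 2]
enqueue(28) -> [22, 2, 28]
enqueue(5) -> [22, 2, 28, 5]
dequeue() returns 22 -> [2, 28, 5]
enqueue(4) -> [2, 28, 5, 4]
enqueue(14) -> [2, 28, 5, 4, 14]
Final queue (front to back): [2, 28, 5, 4, 14]


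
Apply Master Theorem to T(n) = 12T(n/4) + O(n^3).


a=12, b=4, c=3. log_4(12)=1.792 < c=3. Case 3: O(n^c) = O(n^3)
Complexity: O(n^3)


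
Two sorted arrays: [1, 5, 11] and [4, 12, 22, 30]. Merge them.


Compare heads, take smaller each step.
Merged: [1, 4, 5, 11, 12, 22, 30]


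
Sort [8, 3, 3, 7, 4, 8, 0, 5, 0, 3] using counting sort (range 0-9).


Count array: [2, 0, 0, 3, 1, 1, 0, 1, 2, 0]
Reconstruct: [0, 0, 3, 3, 3, 4, 5, 7, 8, 8]


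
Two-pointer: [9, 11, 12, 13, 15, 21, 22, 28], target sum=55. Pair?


Two pointers: lo=0, hi=7
No pair sums to 55


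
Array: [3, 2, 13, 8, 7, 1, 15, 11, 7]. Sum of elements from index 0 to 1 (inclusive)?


Prefix sums: [0, 3, 5, 18, 26, 33, 34, 49, 60, 67]
Sum[0..1] = prefix[2] - prefix[0] = 5 - 0 = 5


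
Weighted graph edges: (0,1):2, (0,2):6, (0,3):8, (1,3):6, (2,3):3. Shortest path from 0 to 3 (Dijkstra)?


Dijkstra from 0:
Distances: {0: 0, 1: 2, 2: 6, 3: 8}
Shortest distance to 3 = 8, path = [0, 3]


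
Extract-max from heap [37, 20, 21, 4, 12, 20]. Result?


Max = 37
Replace root with last, heapify down
Resulting heap: [21, 20, 20, 4, 12]


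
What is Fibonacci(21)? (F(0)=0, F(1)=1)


F(n)=F(n-1)+F(n-2)
...F(19)=4181, F(20)=6765, F(21)=10946


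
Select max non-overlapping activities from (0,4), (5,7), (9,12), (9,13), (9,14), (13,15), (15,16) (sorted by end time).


Greedy: pick earliest-ending, then skip overlaps.
Selected (5 activities): [(0, 4), (5, 7), (9, 12), (13, 15), (15, 16)]


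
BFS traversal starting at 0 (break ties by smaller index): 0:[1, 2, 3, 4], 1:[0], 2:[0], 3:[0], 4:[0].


BFS queue: start with [0]
Visit order: [0, 1, 2, 3, 4]


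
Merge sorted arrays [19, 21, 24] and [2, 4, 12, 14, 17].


Compare heads, take smaller each step.
Merged: [2, 4, 12, 14, 17, 19, 21, 24]


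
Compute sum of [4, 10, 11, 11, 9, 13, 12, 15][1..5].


Prefix sums: [0, 4, 14, 25, 36, 45, 58, 70, 85]
Sum[1..5] = prefix[6] - prefix[1] = 58 - 4 = 54


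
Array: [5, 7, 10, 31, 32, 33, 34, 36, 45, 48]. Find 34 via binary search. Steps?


Search for 34:
[0,9] mid=4 arr[4]=32
[5,9] mid=7 arr[7]=36
[5,6] mid=5 arr[5]=33
[6,6] mid=6 arr[6]=34
Total: 4 comparisons


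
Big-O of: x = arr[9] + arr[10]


Analysis: constant-time operation, no loop
Complexity: O(1)


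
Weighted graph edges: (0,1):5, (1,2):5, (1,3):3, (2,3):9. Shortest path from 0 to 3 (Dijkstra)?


Dijkstra from 0:
Distances: {0: 0, 1: 5, 2: 10, 3: 8}
Shortest distance to 3 = 8, path = [0, 1, 3]


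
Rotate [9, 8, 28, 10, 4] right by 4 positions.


Right rotate by 4: [8, 28, 10, 4, 9]


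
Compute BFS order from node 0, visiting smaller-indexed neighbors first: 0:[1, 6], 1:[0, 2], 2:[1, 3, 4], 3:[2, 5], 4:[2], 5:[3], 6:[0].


BFS queue: start with [0]
Visit order: [0, 1, 6, 2, 3, 4, 5]


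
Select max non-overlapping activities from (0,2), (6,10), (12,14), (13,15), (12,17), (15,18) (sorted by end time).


Greedy: pick earliest-ending, then skip overlaps.
Selected (4 activities): [(0, 2), (6, 10), (12, 14), (15, 18)]


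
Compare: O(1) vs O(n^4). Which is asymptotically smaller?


constant grows slower than quartic
O(1) is asymptotically smaller; O(n^4) grows faster


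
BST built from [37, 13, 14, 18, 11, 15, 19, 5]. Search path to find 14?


BST root = 37
Search for 14: compare at each node
Path: [37, 13, 14]


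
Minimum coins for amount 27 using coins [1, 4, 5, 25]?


dp[0]=0; dp[i]=1+min(dp[i-c] for c in coins)
...dp[22]=5, dp[23]=5, dp[24]=5, dp[25]=1, dp[26]=2, dp[27]=3
Minimum coins for 27 = 3


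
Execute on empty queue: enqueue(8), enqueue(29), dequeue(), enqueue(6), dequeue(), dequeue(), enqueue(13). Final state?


enqueue(8) -> [8]
enqueue(29) -> [8, 29]
dequeue() returns 8 -> [29]
enqueue(6) -> [29, 6]
dequeue() returns 29 -> [6]
dequeue() returns 6 -> []
enqueue(13) -> [13]
Final queue (front to back): [13]


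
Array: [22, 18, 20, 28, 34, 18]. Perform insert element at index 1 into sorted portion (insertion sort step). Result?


After one pass: [18, 22, 20, 28, 34, 18]


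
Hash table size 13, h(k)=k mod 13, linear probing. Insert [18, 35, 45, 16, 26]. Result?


Insertions: 18->slot 5; 35->slot 9; 45->slot 6; 16->slot 3; 26->slot 0
Table: [26, None, None, 16, None, 18, 45, None, None, 35, None, None, None]


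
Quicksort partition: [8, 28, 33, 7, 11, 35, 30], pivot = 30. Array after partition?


Elements <= 30 go left of pivot.
Result: [8, 28, 7, 11, 30, 35, 33], pivot at index 4


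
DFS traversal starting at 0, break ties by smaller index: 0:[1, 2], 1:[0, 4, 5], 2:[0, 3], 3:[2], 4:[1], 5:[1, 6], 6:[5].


DFS stack-based: start with [0]
Visit order: [0, 1, 4, 5, 6, 2, 3]


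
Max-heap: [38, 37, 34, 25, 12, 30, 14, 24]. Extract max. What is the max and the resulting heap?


Max = 38
Replace root with last, heapify down
Resulting heap: [37, 25, 34, 24, 12, 30, 14]


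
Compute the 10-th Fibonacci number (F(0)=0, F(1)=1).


F(n)=F(n-1)+F(n-2)
...F(8)=21, F(9)=34, F(10)=55


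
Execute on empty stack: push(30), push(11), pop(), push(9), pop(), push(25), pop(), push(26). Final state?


push(30) -> [30]
push(11) -> [30, 11]
pop() returns 11 -> [30]
push(9) -> [30, 9]
pop() returns 9 -> [30]
push(25) -> [30, 25]
pop() returns 25 -> [30]
push(26) -> [30, 26]
Final stack (bottom to top): [30, 26]


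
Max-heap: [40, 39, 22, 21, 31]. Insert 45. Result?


Append 45: [40, 39, 22, 21, 31, 45]
Bubble up: swap idx 5(45) with idx 2(22); swap idx 2(45) with idx 0(40)
Result: [45, 39, 40, 21, 31, 22]


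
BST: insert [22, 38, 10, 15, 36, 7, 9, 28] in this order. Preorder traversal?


Root = 22; build tree by BST insertion.
Preorder traversal: [22, 10, 7, 9, 15, 38, 36, 28]


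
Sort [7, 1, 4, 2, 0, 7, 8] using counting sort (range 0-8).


Count array: [1, 1, 1, 0, 1, 0, 0, 2, 1]
Reconstruct: [0, 1, 2, 4, 7, 7, 8]


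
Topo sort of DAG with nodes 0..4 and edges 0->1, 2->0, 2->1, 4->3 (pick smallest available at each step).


Kahn's algorithm, process smallest node first
Order: [2, 0, 1, 4, 3]


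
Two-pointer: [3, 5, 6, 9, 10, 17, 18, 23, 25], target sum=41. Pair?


Two pointers: lo=0, hi=8
Found pair: (18, 23) summing to 41


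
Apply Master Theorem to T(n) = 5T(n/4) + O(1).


a=5, b=4, c=0. log_4(5)=1.161 > c=0. Case 1: O(n^log_b(a)) = O(n^1.161)
Complexity: O(n^1.161)


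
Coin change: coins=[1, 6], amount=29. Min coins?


dp[0]=0; dp[i]=1+min(dp[i-c] for c in coins)
...dp[24]=4, dp[25]=5, dp[26]=6, dp[27]=7, dp[28]=8, dp[29]=9
Minimum coins for 29 = 9


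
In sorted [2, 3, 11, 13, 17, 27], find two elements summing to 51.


Two pointers: lo=0, hi=5
No pair sums to 51


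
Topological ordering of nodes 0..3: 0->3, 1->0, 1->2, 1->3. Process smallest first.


Kahn's algorithm, process smallest node first
Order: [1, 0, 2, 3]


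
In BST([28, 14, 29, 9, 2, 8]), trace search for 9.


BST root = 28
Search for 9: compare at each node
Path: [28, 14, 9]


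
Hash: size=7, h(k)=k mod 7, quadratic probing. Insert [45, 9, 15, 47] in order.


Insertions: 45->slot 3; 9->slot 2; 15->slot 1; 47->slot 5
Table: [None, 15, 9, 45, None, 47, None]


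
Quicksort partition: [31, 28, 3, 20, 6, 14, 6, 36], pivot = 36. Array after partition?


Elements <= 36 go left of pivot.
Result: [31, 28, 3, 20, 6, 14, 6, 36], pivot at index 7


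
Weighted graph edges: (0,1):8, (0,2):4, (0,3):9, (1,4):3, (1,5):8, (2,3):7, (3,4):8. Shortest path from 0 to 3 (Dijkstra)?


Dijkstra from 0:
Distances: {0: 0, 1: 8, 2: 4, 3: 9, 4: 11, 5: 16}
Shortest distance to 3 = 9, path = [0, 3]


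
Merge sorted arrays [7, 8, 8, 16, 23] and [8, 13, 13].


Compare heads, take smaller each step.
Merged: [7, 8, 8, 8, 13, 13, 16, 23]


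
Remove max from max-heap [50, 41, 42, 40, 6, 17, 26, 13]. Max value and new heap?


Max = 50
Replace root with last, heapify down
Resulting heap: [42, 41, 26, 40, 6, 17, 13]


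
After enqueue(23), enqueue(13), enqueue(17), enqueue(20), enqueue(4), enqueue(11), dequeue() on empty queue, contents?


enqueue(23) -> [23]
enqueue(13) -> [23, 13]
enqueue(17) -> [23, 13, 17]
enqueue(20) -> [23, 13, 17, 20]
enqueue(4) -> [23, 13, 17, 20, 4]
enqueue(11) -> [23, 13, 17, 20, 4, 11]
dequeue() returns 23 -> [13, 17, 20, 4, 11]
Final queue (front to back): [13, 17, 20, 4, 11]


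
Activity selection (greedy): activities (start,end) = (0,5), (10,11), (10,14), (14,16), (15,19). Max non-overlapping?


Greedy: pick earliest-ending, then skip overlaps.
Selected (3 activities): [(0, 5), (10, 11), (14, 16)]


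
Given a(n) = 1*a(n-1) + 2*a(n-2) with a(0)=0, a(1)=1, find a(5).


Build bottom-up:
...a(3)=3, a(4)=5, a(5)=1*5+2*3=11


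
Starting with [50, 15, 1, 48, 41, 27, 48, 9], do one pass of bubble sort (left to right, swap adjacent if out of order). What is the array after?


After one pass: [15, 1, 48, 41, 27, 48, 9, 50]


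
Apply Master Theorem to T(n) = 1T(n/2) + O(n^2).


a=1, b=2, c=2. log_2(1)=0 < c=2. Case 3: O(n^c) = O(n^2)
Complexity: O(n^2)


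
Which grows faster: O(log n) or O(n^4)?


logarithmic grows slower than quartic
O(log n) is asymptotically smaller; O(n^4) grows faster


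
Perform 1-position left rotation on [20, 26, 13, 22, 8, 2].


Left rotate by 1: [26, 13, 22, 8, 2, 20]


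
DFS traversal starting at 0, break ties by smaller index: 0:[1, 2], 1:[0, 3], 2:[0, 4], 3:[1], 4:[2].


DFS stack-based: start with [0]
Visit order: [0, 1, 3, 2, 4]


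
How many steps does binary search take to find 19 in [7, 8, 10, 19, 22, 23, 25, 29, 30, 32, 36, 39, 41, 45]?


Search for 19:
[0,13] mid=6 arr[6]=25
[0,5] mid=2 arr[2]=10
[3,5] mid=4 arr[4]=22
[3,3] mid=3 arr[3]=19
Total: 4 comparisons


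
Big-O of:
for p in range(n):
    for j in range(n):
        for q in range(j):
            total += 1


Per nesting level: O(n) * O(n) * O(n) [triangular over j] = O(n^3)
Complexity: O(n^3)


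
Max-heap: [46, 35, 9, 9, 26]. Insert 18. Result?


Append 18: [46, 35, 9, 9, 26, 18]
Bubble up: swap idx 5(18) with idx 2(9)
Result: [46, 35, 18, 9, 26, 9]


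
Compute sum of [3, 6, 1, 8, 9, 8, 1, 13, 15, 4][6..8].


Prefix sums: [0, 3, 9, 10, 18, 27, 35, 36, 49, 64, 68]
Sum[6..8] = prefix[9] - prefix[6] = 64 - 35 = 29


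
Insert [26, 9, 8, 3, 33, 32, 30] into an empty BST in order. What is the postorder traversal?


Root = 26; build tree by BST insertion.
Postorder traversal: [3, 8, 9, 30, 32, 33, 26]


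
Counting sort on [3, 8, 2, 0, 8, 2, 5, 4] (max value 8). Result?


Count array: [1, 0, 2, 1, 1, 1, 0, 0, 2]
Reconstruct: [0, 2, 2, 3, 4, 5, 8, 8]


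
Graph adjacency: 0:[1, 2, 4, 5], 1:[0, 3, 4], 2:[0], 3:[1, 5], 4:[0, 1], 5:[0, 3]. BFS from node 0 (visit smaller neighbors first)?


BFS queue: start with [0]
Visit order: [0, 1, 2, 4, 5, 3]


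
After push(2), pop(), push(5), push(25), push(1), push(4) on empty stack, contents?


push(2) -> [2]
pop() returns 2 -> []
push(5) -> [5]
push(25) -> [5, 25]
push(1) -> [5, 25, 1]
push(4) -> [5, 25, 1, 4]
Final stack (bottom to top): [5, 25, 1, 4]


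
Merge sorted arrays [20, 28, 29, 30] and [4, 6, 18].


Compare heads, take smaller each step.
Merged: [4, 6, 18, 20, 28, 29, 30]


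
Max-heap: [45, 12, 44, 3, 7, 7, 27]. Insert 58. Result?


Append 58: [45, 12, 44, 3, 7, 7, 27, 58]
Bubble up: swap idx 7(58) with idx 3(3); swap idx 3(58) with idx 1(12); swap idx 1(58) with idx 0(45)
Result: [58, 45, 44, 12, 7, 7, 27, 3]


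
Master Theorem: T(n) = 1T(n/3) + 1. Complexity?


a=1, b=3, c=0. log_3(1)=0 = c=0. Case 2: O(n^c log n) = O(log n)
Complexity: O(log n)


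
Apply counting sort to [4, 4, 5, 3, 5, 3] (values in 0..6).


Count array: [0, 0, 0, 2, 2, 2, 0]
Reconstruct: [3, 3, 4, 4, 5, 5]


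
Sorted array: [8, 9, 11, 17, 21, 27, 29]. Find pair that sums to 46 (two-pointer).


Two pointers: lo=0, hi=6
Found pair: (17, 29) summing to 46


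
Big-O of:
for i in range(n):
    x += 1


Per nesting level: O(n) = O(n)
Complexity: O(n)


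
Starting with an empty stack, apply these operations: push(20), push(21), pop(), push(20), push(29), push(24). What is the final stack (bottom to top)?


push(20) -> [20]
push(21) -> [20, 21]
pop() returns 21 -> [20]
push(20) -> [20, 20]
push(29) -> [20, 20, 29]
push(24) -> [20, 20, 29, 24]
Final stack (bottom to top): [20, 20, 29, 24]


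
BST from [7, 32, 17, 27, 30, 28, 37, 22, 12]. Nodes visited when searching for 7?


BST root = 7
Search for 7: compare at each node
Path: [7]


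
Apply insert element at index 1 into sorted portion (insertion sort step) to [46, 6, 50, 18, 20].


After one pass: [6, 46, 50, 18, 20]


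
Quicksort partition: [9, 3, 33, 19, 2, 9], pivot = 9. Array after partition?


Elements <= 9 go left of pivot.
Result: [9, 3, 2, 9, 33, 19], pivot at index 3


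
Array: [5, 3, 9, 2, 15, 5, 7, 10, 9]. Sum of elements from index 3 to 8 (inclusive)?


Prefix sums: [0, 5, 8, 17, 19, 34, 39, 46, 56, 65]
Sum[3..8] = prefix[9] - prefix[3] = 65 - 17 = 48


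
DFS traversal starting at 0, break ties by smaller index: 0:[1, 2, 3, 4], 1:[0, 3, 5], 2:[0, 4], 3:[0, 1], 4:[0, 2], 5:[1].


DFS stack-based: start with [0]
Visit order: [0, 1, 3, 5, 2, 4]


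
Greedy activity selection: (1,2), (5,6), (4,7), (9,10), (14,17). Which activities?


Greedy: pick earliest-ending, then skip overlaps.
Selected (4 activities): [(1, 2), (5, 6), (9, 10), (14, 17)]


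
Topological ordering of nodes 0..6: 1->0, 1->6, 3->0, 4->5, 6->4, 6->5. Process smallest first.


Kahn's algorithm, process smallest node first
Order: [1, 2, 3, 0, 6, 4, 5]


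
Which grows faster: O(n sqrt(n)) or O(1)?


constant grows slower than n^1.5
O(1) is asymptotically smaller; O(n sqrt(n)) grows faster


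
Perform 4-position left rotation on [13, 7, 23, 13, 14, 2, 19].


Left rotate by 4: [14, 2, 19, 13, 7, 23, 13]


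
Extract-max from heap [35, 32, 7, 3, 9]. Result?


Max = 35
Replace root with last, heapify down
Resulting heap: [32, 9, 7, 3]


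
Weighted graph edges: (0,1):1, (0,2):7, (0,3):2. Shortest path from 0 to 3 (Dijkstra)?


Dijkstra from 0:
Distances: {0: 0, 1: 1, 2: 7, 3: 2}
Shortest distance to 3 = 2, path = [0, 3]


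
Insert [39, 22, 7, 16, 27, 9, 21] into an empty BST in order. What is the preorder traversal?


Root = 39; build tree by BST insertion.
Preorder traversal: [39, 22, 7, 16, 9, 21, 27]


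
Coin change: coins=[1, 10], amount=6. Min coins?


dp[0]=0; dp[i]=1+min(dp[i-c] for c in coins)
...dp[1]=1, dp[2]=2, dp[3]=3, dp[4]=4, dp[5]=5, dp[6]=6
Minimum coins for 6 = 6


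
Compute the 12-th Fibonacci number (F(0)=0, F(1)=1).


F(n)=F(n-1)+F(n-2)
...F(10)=55, F(11)=89, F(12)=144
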